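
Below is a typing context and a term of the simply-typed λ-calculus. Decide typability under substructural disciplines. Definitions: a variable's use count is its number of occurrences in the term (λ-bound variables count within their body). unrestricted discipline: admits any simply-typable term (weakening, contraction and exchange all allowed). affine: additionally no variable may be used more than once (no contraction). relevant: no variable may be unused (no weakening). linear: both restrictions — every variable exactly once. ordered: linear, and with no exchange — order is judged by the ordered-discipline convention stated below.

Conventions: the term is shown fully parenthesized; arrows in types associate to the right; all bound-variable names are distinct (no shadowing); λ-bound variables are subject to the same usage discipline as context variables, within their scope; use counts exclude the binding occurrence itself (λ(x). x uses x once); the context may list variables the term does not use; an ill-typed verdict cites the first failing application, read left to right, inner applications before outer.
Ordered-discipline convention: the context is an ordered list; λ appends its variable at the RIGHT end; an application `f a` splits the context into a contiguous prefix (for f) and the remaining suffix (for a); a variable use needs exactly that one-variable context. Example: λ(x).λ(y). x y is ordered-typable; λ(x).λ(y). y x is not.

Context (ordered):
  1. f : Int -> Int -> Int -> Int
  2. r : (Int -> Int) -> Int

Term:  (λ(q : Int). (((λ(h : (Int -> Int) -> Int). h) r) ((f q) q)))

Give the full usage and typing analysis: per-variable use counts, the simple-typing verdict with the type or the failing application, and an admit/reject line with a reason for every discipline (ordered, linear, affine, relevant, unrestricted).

usage: f: 1, r: 1, q (λ-bound): 2, h (λ-bound): 1
left-to-right use order: h, r, f, q, q
typing: well-typed — term : Int -> Int
ordered: ✗, needs contraction — q ×2
linear: ✗, needs contraction — q ×2
affine: ✗, needs contraction — q ×2
relevant: ✓, none of f, r, q, h goes unused
unrestricted: ✓, simply typable at Int -> Int; W, C, E all held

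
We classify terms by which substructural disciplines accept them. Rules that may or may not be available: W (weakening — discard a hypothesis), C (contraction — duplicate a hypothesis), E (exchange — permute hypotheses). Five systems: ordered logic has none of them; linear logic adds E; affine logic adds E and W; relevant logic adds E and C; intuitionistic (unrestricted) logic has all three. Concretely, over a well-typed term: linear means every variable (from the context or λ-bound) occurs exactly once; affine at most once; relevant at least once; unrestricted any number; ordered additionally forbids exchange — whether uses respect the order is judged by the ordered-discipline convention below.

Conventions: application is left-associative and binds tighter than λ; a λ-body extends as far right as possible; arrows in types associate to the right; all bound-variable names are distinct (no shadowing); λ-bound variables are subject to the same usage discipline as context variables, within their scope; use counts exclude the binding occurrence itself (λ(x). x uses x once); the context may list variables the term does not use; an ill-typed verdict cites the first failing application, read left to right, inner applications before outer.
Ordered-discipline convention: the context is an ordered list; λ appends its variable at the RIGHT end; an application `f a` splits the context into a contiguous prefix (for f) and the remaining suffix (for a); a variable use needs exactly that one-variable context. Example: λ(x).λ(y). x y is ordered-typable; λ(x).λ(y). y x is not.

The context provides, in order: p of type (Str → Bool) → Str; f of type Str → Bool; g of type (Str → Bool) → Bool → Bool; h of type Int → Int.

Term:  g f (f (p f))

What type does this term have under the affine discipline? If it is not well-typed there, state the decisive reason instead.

not well-typed under affine — f ×3 used more than once (contraction)
counts: p: 1×; f: 3×; g: 1×; h: 0×
uses in reading order: g, f, f, p, f
typing: well-typed — term : Bool
across the five disciplines: ordered ✗ | linear ✗ | affine ✗ | relevant ✗ | unrestricted ✓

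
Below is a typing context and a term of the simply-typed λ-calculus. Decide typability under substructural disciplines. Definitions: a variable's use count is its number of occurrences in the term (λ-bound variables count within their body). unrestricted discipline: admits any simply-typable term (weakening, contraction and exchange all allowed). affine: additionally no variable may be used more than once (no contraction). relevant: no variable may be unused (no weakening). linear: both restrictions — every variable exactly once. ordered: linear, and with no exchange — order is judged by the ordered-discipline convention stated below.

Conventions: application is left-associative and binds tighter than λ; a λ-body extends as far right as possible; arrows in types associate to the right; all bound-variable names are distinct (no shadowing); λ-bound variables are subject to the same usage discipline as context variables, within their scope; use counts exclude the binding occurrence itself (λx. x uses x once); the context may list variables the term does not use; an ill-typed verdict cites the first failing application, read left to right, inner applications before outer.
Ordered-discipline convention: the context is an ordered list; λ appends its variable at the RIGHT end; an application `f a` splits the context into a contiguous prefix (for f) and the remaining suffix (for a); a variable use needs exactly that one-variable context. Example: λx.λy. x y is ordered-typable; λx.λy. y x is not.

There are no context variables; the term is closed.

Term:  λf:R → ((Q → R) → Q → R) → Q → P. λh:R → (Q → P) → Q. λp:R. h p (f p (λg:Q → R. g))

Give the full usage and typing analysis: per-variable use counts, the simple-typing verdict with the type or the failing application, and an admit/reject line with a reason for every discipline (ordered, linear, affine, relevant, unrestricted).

use counts: f (bound): 1×; h (bound): 1×; p (bound): 2×; g (bound): 1×
uses in reading order: h, p, f, p, g
typing: well-typed — term : (R → ((Q → R) → Q → R) → Q → P) → (R → (Q → P) → Q) → R → Q
ordered: ✗ — needs contraction — p ×2
linear: ✗ — needs contraction — p ×2
affine: ✗ — needs contraction — p ×2
relevant: ✓ — none of f, h, p, g goes unused
unrestricted: ✓ — typability at (R → ((Q → R) → Q → R) → Q → P) → (R → (Q → P) → Q) → R → Q is all that's needed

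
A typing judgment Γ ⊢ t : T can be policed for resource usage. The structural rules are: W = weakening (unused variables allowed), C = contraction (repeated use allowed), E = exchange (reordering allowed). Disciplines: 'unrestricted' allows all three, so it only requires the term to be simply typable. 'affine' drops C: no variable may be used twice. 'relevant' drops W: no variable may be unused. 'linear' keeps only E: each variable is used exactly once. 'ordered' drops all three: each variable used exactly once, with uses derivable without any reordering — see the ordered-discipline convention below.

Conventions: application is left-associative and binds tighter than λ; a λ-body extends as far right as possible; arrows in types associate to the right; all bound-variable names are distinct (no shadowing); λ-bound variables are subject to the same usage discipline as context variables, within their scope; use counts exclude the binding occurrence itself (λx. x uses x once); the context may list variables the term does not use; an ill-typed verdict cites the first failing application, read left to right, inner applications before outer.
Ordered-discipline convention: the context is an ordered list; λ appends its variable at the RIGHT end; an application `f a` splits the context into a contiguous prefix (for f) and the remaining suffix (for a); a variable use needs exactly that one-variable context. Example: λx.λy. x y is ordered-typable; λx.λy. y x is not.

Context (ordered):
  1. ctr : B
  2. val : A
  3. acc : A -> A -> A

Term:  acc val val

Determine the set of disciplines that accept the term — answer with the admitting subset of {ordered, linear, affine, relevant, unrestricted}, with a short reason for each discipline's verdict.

admitted by: unrestricted
usage: ctr: 0; val: 2; acc: 1
order of uses: acc, val, val
typing: ✓ — A
ordered: ✗ — repeated use of val ×2; needs weakening: ctr unused
linear: ✗ — repeated use of val ×2; needs weakening: ctr unused
affine: ✗ — repeated use of val ×2
relevant: ✗ — needs weakening: ctr unused
unrestricted: ✓ — type-checks (A) and nothing is barred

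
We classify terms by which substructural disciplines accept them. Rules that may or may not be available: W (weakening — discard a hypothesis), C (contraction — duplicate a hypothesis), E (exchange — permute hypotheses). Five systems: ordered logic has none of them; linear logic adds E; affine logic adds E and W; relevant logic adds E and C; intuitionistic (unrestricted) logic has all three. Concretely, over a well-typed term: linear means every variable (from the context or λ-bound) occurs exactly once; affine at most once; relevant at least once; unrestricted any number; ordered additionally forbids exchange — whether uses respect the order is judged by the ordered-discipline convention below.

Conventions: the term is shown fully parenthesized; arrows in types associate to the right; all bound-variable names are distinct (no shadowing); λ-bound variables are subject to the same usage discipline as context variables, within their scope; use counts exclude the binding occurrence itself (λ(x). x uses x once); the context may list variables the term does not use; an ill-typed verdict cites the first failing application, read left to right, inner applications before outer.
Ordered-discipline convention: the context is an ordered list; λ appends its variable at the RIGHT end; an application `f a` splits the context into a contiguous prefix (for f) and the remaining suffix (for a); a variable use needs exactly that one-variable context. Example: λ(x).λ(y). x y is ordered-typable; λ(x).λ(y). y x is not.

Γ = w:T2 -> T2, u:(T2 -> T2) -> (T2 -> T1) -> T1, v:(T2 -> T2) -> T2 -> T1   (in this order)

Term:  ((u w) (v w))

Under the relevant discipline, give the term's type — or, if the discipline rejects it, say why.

term : T1
counts: w: 2, u: 1, v: 1
left-to-right use order: u, w, v, w
typing: well-typed — term : T1
across the five disciplines: ordered ✗ · linear ✗ · affine ✗ · relevant ✓ · unrestricted ✓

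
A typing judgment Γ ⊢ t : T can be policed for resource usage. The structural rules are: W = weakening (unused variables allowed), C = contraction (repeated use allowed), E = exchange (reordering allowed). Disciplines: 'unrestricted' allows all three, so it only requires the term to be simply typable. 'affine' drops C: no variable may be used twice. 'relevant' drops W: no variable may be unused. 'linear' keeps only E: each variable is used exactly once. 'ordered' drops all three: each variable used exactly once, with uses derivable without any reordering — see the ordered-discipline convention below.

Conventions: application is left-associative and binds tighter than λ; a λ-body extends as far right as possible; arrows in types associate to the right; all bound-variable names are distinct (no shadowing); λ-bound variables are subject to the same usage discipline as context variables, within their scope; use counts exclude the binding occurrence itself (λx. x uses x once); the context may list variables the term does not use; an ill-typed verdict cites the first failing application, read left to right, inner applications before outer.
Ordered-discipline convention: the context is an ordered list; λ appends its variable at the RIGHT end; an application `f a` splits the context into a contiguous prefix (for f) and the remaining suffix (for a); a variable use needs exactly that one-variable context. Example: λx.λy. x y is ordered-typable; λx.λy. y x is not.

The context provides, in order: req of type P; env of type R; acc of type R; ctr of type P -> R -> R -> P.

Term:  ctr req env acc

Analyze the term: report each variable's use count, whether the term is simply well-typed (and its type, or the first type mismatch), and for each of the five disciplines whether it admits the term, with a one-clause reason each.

counts: req=1; env=1; acc=1; ctr=1
use order (left to right): ctr, req, env, acc
typing: ✓ — P
ordered ✗ (use order ctr, req, env, acc needs exchange)
linear ✓ (req, env, acc, ctr: one use apiece)
affine ✓ (req, env, acc, ctr: no repeats, contraction unneeded)
relevant ✓ (none of req, env, acc, ctr goes unused)
unrestricted ✓ (well-typed at P; no restrictions here)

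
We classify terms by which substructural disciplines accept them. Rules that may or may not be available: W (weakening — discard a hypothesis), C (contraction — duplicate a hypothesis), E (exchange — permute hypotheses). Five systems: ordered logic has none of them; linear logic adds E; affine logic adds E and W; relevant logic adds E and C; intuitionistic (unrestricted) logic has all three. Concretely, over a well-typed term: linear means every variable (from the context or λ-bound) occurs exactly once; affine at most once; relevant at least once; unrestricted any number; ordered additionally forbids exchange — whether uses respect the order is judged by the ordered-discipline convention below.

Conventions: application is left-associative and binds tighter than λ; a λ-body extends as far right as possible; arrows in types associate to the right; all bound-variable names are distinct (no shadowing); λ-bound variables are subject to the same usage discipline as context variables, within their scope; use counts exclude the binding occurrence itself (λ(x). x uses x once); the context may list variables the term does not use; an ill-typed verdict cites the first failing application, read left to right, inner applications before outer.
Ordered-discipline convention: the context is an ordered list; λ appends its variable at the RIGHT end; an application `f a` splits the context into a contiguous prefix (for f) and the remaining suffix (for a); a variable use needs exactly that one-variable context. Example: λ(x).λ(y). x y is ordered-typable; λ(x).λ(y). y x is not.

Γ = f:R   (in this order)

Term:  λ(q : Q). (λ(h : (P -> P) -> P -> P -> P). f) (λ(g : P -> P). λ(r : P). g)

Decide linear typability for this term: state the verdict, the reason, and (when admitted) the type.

no — unused: q, h, r — weakening required
use counts: f: 1; q [bound]: 0; h [bound]: 0; g [bound]: 1; r [bound]: 0
order of uses: f, g
typing: well-typed at Q -> R
per-discipline verdicts: ordered ✗ · linear ✗ · affine ✓ · relevant ✗ · unrestricted ✓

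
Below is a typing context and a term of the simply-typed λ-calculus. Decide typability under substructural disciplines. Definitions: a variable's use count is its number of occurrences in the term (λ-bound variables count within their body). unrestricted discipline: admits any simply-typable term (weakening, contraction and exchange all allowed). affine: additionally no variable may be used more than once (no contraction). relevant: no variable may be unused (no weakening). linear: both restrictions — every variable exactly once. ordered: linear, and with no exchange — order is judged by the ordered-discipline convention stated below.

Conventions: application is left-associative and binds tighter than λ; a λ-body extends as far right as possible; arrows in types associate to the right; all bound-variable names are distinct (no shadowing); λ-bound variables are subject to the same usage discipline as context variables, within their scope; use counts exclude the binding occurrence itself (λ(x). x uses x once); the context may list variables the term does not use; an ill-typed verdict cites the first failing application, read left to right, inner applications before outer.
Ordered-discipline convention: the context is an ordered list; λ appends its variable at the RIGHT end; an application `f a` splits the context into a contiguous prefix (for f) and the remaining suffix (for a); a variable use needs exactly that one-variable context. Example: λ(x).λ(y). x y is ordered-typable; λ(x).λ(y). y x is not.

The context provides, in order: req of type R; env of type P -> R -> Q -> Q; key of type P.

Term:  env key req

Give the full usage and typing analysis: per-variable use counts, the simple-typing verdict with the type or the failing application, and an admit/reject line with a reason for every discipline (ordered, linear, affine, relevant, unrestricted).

use counts: req: 1×, env: 1×, key: 1×
use order (left to right): env, key, req
typing: well-typed at Q -> Q
ordered: ✗ — use order env, key, req needs exchange
linear: ✓ — each of req, env, key used exactly once
affine: ✓ — no duplicate uses among req, env, key
relevant: ✓ — none of req, env, key goes unused
unrestricted: ✓ — simply typable at Q -> Q; W, C, E all held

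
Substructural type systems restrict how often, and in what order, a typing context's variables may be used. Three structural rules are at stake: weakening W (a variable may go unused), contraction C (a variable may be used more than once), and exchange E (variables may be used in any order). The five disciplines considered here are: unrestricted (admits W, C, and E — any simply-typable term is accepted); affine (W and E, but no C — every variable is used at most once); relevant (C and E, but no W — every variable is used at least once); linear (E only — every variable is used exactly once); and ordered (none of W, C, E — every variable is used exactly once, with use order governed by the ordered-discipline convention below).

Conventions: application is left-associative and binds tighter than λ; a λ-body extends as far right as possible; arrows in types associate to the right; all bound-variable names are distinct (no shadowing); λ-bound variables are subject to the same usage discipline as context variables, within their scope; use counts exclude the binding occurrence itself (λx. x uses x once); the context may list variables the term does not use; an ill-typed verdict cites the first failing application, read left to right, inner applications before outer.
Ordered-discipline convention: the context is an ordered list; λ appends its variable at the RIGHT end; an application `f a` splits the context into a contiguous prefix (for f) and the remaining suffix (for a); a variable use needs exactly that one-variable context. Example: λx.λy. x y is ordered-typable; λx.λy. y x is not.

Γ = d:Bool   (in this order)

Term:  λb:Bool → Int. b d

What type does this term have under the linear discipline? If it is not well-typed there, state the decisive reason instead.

term : (Bool → Int) → Int
variable uses: d ×1, b (λ-bound) ×1
left-to-right use order: b, d
typing: ✓ — (Bool → Int) → Int
summary: ordered ✗ · linear ✓ · affine ✓ · relevant ✓ · unrestricted ✓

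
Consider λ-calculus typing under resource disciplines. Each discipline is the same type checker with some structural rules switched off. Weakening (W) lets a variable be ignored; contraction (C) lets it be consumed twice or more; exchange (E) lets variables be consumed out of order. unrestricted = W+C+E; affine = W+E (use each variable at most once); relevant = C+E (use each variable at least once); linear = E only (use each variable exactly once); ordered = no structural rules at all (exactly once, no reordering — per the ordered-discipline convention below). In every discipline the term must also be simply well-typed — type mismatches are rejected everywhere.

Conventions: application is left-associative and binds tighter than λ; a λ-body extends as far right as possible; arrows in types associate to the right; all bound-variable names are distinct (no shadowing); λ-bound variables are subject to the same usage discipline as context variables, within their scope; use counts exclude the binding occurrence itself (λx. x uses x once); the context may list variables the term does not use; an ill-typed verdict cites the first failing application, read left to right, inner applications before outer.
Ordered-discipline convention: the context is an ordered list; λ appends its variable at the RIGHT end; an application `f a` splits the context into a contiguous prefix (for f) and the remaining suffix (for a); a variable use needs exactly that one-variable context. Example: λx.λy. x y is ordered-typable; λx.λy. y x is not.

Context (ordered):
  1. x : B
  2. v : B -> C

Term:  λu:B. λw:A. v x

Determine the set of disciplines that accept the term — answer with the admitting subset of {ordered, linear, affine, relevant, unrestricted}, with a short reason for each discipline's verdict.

admitted in: affine, unrestricted
usage: x: 1, v: 1, u [bound]: 0, w [bound]: 0
order of uses: v, x
typing: ✓ — B -> A -> C
ordered: ✗ — u, w never used (weakening)
linear: ✗ — u, w never used (weakening)
affine: ✓ — no duplicate uses among x, v, u, w
relevant: ✗ — u, w never used (weakening)
unrestricted: ✓ — well-typed at B -> A -> C; no restrictions here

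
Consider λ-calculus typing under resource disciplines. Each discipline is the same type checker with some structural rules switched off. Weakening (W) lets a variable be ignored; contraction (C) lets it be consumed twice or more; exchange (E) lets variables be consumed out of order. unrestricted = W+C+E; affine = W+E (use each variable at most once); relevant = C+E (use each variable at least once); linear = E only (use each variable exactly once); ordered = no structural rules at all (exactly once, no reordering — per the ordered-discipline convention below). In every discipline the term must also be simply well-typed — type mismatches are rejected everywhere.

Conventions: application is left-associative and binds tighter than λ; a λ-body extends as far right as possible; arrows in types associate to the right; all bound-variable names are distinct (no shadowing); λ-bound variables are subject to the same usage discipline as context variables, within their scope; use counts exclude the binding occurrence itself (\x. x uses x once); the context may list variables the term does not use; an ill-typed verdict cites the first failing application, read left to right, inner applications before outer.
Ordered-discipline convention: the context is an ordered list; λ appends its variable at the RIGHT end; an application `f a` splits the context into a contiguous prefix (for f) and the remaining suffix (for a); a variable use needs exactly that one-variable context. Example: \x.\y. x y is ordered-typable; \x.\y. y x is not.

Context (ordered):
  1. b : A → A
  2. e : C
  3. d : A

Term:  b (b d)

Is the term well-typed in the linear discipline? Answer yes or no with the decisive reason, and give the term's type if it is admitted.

no — uses contraction: b ×2; e left unused
usage: b=2; e=0; d=1
use order (left to right): b, b, d
typing: ✓ — A
per-discipline verdicts: ordered ✗ · linear ✗ · affine ✗ · relevant ✗ · unrestricted ✓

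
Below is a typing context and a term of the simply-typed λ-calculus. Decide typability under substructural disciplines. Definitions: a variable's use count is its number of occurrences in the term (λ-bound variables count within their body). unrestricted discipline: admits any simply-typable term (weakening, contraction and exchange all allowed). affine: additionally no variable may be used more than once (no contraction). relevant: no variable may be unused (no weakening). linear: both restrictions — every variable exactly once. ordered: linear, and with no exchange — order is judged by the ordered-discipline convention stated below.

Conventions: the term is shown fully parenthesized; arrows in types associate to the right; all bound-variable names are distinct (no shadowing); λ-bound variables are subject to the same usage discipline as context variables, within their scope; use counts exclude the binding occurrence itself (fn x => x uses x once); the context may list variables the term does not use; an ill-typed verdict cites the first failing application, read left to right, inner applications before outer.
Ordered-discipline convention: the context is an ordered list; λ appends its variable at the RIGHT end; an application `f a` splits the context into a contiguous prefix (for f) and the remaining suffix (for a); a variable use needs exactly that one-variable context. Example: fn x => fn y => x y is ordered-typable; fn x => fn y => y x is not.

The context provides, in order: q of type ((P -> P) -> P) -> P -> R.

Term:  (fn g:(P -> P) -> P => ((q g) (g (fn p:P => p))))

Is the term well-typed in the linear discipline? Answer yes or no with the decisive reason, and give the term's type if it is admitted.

no — uses contraction: g ×2
counts: q ×1, g (λ-bound) ×2, p (λ-bound) ×1
use order (left to right): q, g, g, p
typing: the term checks, with type ((P -> P) -> P) -> R
summary: ordered ✗ | linear ✗ | affine ✗ | relevant ✓ | unrestricted ✓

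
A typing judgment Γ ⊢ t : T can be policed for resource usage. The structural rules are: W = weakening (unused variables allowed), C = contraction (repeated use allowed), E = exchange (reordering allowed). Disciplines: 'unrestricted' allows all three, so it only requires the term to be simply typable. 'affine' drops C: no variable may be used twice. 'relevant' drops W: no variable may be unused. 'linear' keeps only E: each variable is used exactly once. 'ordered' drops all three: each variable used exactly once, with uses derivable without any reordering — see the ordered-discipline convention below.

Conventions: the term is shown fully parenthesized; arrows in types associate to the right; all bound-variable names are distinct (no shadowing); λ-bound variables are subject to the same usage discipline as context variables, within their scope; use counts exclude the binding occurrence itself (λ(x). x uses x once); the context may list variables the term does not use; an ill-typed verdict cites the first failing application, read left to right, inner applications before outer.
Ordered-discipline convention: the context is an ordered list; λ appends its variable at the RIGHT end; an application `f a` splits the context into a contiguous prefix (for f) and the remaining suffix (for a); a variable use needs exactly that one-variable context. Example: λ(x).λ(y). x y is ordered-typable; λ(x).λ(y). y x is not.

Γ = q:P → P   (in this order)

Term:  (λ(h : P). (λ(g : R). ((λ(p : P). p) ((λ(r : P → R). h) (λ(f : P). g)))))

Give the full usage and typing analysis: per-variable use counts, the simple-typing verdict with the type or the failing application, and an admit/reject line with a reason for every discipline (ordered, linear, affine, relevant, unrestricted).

usage: q: 0×; h (λ-bound): 1×; g (λ-bound): 1×; p (λ-bound): 1×; r (λ-bound): 0×; f (λ-bound): 0×
use order (left to right): p, h, g
typing: the term checks, with type P → R → P
ordered ✗ (q, r, f never used (weakening))
linear ✗ (q, r, f never used (weakening))
affine ✓ (at most one use each (q, h, g, p, r, f))
relevant ✗ (q, r, f never used (weakening))
unrestricted ✓ (type-checks (P → R → P) and nothing is barred)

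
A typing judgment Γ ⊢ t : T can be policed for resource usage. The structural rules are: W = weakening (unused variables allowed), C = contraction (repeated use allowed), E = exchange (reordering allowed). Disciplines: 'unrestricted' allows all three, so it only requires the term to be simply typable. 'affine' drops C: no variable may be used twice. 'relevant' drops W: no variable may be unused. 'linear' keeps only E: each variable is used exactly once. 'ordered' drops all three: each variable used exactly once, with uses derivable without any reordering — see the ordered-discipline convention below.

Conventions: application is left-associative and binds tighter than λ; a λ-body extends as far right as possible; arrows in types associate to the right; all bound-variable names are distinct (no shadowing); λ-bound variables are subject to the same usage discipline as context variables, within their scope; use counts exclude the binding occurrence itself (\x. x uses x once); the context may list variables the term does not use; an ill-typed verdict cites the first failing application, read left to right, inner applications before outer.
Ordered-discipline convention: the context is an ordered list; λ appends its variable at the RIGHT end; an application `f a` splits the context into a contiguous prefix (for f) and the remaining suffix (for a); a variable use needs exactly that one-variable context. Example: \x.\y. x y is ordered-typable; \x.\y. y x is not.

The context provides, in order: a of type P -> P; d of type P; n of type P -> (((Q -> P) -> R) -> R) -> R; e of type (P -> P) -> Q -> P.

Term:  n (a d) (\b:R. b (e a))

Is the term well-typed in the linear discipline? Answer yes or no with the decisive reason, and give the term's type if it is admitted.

no — not simply typable
usage: a=2; d=1; n=1; e=1; b [bound]=1
order of uses: n, a, d, b, e, a
typing: ill-typed: can't apply a value of type R
per-discipline verdicts: ordered ✗ | linear ✗ | affine ✗ | relevant ✗ | unrestricted ✗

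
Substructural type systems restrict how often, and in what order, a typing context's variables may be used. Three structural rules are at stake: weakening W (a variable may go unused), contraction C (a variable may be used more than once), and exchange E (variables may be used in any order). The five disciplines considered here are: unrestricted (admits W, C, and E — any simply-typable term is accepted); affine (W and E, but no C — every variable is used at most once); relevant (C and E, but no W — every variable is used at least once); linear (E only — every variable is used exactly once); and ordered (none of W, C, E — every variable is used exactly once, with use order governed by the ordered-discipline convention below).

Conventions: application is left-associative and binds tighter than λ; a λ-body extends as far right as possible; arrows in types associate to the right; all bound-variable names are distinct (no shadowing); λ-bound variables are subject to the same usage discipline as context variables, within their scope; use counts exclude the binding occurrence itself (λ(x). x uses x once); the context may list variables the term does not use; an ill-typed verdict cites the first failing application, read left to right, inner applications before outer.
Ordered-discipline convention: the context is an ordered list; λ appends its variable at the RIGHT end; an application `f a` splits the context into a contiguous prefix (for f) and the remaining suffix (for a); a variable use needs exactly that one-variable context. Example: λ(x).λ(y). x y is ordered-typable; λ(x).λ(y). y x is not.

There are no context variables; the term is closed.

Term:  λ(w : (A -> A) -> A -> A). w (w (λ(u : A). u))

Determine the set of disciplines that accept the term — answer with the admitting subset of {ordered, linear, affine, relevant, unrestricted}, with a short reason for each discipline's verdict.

admitted by: relevant, unrestricted
counts: w [bound]=2; u [bound]=1
uses in reading order: w, w, u
typing: the term checks, with type ((A -> A) -> A -> A) -> A -> A
ordered: ✗ — needs contraction — w ×2
linear: ✗ — needs contraction — w ×2
affine: ✗ — needs contraction — w ×2
relevant: ✓ — w, u: all used, weakening unneeded
unrestricted: ✓ — simply typable at ((A -> A) -> A -> A) -> A -> A; W, C, E all held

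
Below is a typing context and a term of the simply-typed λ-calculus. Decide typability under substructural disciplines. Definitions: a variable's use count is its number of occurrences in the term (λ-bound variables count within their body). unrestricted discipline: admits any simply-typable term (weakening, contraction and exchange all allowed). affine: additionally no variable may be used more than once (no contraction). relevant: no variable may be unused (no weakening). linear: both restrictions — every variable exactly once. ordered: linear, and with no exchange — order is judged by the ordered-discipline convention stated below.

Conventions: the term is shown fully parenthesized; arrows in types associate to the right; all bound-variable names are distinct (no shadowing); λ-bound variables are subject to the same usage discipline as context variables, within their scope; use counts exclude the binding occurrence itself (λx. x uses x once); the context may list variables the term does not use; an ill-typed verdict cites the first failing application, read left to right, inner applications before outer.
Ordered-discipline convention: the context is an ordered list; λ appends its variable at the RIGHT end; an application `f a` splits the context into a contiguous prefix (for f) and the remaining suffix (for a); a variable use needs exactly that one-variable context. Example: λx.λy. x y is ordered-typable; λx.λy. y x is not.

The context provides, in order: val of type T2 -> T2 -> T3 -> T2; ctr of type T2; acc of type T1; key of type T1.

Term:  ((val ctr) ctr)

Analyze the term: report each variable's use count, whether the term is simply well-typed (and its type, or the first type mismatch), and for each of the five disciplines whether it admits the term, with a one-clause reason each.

usage: val=1; ctr=2; acc=0; key=0
left-to-right use order: val, ctr, ctr
typing: the term checks, with type T3 -> T2
ordered: ✗, repeated use of ctr ×2; unused: acc, key — weakening required
linear: ✗, repeated use of ctr ×2; unused: acc, key — weakening required
affine: ✗, repeated use of ctr ×2
relevant: ✗, unused: acc, key — weakening required
unrestricted: ✓, well-typed at T3 -> T2; no restrictions here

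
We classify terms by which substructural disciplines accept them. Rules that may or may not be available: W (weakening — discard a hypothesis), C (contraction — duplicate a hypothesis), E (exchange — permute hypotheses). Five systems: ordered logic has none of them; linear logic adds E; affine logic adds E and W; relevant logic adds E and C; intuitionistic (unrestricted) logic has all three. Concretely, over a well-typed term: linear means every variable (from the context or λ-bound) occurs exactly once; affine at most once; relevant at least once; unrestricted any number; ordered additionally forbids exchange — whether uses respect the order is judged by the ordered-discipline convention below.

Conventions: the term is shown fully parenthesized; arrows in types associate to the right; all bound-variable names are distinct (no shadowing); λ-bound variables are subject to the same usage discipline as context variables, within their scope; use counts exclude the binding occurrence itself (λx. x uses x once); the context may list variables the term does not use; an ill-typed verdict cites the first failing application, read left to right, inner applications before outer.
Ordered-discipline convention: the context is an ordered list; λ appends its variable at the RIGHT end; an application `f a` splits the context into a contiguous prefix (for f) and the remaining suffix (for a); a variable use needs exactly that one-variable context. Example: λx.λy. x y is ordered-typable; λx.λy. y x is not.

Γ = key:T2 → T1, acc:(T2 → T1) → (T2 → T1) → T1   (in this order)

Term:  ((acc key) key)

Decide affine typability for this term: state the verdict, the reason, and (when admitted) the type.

no — needs contraction — key ×2
usage: key: 2, acc: 1
order of uses: acc, key, key
typing: the term checks, with type T1
across the five disciplines: ordered ✗, linear ✗, affine ✗, relevant ✓, unrestricted ✓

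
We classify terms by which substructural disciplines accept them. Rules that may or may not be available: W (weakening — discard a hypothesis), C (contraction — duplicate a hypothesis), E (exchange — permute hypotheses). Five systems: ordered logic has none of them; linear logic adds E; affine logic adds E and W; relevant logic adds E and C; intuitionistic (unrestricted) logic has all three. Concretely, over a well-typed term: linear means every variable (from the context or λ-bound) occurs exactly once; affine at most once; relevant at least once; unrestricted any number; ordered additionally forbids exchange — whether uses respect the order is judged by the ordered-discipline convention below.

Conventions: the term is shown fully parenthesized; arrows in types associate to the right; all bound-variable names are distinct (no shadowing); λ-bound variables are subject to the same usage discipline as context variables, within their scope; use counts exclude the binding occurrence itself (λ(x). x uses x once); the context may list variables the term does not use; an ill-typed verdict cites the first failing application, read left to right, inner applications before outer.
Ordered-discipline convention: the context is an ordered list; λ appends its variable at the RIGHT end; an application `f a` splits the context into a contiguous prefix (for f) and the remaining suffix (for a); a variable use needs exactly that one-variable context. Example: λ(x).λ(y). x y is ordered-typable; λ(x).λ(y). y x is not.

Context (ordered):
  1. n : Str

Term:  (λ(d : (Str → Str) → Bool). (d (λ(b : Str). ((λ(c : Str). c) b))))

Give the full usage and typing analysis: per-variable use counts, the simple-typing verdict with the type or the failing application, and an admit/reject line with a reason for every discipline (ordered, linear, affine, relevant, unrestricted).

counts: n: 0×, d (λ-bound): 1×, b (λ-bound): 1×, c (λ-bound): 1×
order of uses: d, c, b
typing: ✓ — ((Str → Str) → Bool) → Bool
ordered: ✗ — n left unused
linear: ✗ — n left unused
affine: ✓ — n, d, b, c: no repeats, contraction unneeded
relevant: ✗ — n left unused
unrestricted: ✓ — simply typable at ((Str → Str) → Bool) → Bool; W, C, E all held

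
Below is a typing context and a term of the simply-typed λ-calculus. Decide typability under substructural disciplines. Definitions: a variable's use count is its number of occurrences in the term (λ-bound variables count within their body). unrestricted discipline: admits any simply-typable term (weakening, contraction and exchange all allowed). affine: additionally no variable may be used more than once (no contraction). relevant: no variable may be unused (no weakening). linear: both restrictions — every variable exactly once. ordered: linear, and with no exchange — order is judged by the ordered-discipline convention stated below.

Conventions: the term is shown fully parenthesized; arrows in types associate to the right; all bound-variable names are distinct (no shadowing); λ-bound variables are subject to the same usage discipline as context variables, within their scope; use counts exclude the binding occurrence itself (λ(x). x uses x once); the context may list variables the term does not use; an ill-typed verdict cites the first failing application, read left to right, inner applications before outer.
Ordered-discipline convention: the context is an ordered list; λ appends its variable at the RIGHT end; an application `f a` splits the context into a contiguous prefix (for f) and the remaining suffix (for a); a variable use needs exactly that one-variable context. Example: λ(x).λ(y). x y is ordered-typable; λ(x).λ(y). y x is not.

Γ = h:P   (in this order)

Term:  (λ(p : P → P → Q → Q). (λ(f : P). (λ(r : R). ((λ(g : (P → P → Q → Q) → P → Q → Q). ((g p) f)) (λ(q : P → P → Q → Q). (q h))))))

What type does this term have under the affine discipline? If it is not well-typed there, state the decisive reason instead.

term : (P → P → Q → Q) → P → R → Q → Q
counts: h: 1; p (bound): 1; f (bound): 1; r (bound): 0; g (bound): 1; q (bound): 1
use order (left to right): g, p, f, q, h
typing: well-typed — term : (P → P → Q → Q) → P → R → Q → Q
per-discipline verdicts: ordered ✗ · linear ✗ · affine ✓ · relevant ✗ · unrestricted ✓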